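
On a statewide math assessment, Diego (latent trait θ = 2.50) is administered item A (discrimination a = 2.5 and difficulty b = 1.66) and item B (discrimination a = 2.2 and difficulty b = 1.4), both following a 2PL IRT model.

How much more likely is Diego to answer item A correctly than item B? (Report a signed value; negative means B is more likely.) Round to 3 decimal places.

P(θ) = 1 / (1 + exp(−a(θ − b)))
P_A = 0.8909
P_B = 0.9183
P_A − P_B = -0.0274

-0.027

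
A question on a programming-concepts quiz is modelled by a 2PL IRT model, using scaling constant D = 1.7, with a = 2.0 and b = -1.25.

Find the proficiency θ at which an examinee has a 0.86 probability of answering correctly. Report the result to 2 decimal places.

P(θ) = 1 / (1 + exp(−D·a(θ − b)))
logit = ln(0.8600/0.1400) = 1.8153
θ = b + logit/(1.7·a) = -1.25 + 1.8153/3.4000 = -0.7161

-0.72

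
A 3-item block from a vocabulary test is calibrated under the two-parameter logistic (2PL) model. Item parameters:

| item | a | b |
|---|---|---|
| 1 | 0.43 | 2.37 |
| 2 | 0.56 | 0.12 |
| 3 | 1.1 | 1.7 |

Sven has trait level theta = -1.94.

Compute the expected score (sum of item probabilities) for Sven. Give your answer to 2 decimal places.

0.39

P(theta) = 1 / (1 + exp(−a(theta − b)))
P_1 = 1/(1+e^{1.8533}) = 0.1355
P_2 = 1/(1+e^{1.1536}) = 0.2398
P_3 = 1/(1+e^{4.0040}) = 0.0179
E[score] = 0.1355 + 0.2398 + 0.0179 = 0.3932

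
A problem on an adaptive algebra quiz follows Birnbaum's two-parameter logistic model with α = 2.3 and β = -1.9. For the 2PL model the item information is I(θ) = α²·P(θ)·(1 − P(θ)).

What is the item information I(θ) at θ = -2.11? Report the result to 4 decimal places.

P = 1/(1+e^{0.4830}) = 0.3815
P(1−P) = 0.3815 × 0.6185 = 0.2360
I = α² × P(1−P) = 2.3² × 0.2360 = 1.24827

1.2483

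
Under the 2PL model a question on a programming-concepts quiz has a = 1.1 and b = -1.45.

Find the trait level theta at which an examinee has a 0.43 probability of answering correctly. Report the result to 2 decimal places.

P(theta) = 1 / (1 + exp(−a(theta − b)))
logit = ln(0.4300/0.5700) = -0.2819
theta = b + logit/(a) = -1.45 + (-0.2819)/1.1000 = -1.7062

-1.71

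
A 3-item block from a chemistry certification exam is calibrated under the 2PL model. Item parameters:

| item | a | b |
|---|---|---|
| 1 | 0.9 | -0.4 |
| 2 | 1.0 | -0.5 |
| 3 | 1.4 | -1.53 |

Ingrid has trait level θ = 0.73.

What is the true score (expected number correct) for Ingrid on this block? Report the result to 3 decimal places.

2.468

P(θ) = 1 / (1 + exp(−a(θ − b)))
P_1 = 1/(1+e^{-1.0170}) = 0.7344
P_2 = 1/(1+e^{-1.2300}) = 0.7738
P_3 = 1/(1+e^{-3.1640}) = 0.9595
E[score] = 0.7344 + 0.7738 + 0.9595 = 2.4677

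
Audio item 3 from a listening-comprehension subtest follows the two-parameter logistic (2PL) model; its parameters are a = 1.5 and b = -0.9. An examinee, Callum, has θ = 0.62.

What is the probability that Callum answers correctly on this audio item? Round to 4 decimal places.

P(θ) = 1 / (1 + exp(−a(θ − b)))
Exponent: 1.5 × (0.62 − (-0.9)) = 2.2800
1/(1 + e^{-2.2800}) = 0.9072

0.9072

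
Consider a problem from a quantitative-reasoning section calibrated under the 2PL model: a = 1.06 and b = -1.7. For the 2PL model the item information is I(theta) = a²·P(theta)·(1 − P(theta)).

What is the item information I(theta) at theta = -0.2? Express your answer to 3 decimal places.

0.158

P = 1/(1+e^{-1.5900}) = 0.8306
P(1−P) = 0.8306 × 0.1694 = 0.1407
I = a² × P(1−P) = 1.06² × 0.1407 = 0.15808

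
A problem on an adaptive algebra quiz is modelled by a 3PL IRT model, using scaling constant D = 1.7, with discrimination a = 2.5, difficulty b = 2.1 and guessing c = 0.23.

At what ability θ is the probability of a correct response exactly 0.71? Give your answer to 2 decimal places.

2.22

P(θ) = c + (1 − c) · 1 / (1 + exp(−D·a(θ − b)))
Remove guessing floor: (0.71 − 0.23)/(1 − 0.23) = 0.6234
logit = ln(0.6234/0.3766) = 0.5039
θ = b + logit/(1.7·a) = 2.1 + 0.5039/4.2500 = 2.2186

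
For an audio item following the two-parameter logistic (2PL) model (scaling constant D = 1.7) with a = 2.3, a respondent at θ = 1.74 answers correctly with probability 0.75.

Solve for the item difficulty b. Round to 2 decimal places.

P(θ) = 1 / (1 + exp(−D·a(θ − b)))
logit(0.75) = ln(0.75/0.25) = 1.0986
b = θ − logit/(1.7·a) = 1.74 − 1.0986/3.9100 = 1.4590

1.46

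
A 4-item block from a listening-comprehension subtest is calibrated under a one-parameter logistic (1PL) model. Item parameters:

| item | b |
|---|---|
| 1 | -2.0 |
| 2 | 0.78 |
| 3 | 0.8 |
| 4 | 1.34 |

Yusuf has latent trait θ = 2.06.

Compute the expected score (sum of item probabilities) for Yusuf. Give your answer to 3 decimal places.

3.217

P(θ) = 1 / (1 + exp(−(θ − b)))
P_1 = 1/(1+e^{-4.0600}) = 0.9830
P_2 = 1/(1+e^{-1.2800}) = 0.7824
P_3 = 1/(1+e^{-1.2600}) = 0.7790
P_4 = 1/(1+e^{-0.7200}) = 0.6726
E[score] = 0.9830 + 0.7824 + 0.7790 + 0.6726 = 3.2171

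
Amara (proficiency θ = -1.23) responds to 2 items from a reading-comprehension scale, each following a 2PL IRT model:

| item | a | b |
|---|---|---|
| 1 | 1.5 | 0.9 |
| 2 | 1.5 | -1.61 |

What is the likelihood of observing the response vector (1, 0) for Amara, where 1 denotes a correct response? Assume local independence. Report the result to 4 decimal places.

0.0142

P(θ) = 1 / (1 + exp(−a(θ − b)))
P_1 = 1/(1+e^{3.1950}) = 0.0394
P_2 = 1/(1+e^{-0.5700}) = 0.6388
L = P_1 × (1−P_2) = 0.0394 × 0.3612 = 0.01422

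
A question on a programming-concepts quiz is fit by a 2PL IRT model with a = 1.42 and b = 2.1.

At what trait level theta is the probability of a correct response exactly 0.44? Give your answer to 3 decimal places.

1.930

P(theta) = 1 / (1 + exp(−a(theta − b)))
logit = ln(0.4400/0.5600) = -0.2412
theta = b + logit/(a) = 2.1 + (-0.2412)/1.4200 = 1.9302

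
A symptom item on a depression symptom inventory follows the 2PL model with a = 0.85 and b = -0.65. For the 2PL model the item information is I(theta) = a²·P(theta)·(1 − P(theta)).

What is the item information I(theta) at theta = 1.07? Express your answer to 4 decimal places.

0.1104

P = 1/(1+e^{-1.4620}) = 0.8118
P(1−P) = 0.8118 × 0.1882 = 0.1528
I = a² × P(1−P) = 0.85² × 0.1528 = 0.11037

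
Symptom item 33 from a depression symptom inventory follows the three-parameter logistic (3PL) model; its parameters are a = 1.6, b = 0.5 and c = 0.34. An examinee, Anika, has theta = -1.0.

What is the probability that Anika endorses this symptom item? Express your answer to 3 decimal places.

P(theta) = c + (1 − c) · 1 / (1 + exp(−a(theta − b)))
Exponent: 1.6 × (-1.0 − 0.5) = -2.4000
1/(1 + e^{2.4000}) = 0.0832
P = 0.34 + 0.66 × 0.0832 = 0.3949

0.395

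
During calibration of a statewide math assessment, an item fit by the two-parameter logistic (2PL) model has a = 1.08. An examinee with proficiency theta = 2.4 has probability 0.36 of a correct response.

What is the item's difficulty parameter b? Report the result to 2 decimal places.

P(theta) = 1 / (1 + exp(−a(theta − b)))
logit(0.36) = ln(0.36/0.64) = -0.5754
b = theta − logit/(a) = 2.4 − (-0.5754)/1.0800 = 2.9327

2.93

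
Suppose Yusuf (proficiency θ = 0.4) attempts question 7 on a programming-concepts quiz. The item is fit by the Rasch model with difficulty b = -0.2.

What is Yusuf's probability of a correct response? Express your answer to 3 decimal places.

0.646

P(θ) = 1 / (1 + exp(−(θ − b)))
Exponent: (0.4 − (-0.2)) = 0.6000
1/(1 + e^{-0.6000}) = 0.6457
P = 0.6457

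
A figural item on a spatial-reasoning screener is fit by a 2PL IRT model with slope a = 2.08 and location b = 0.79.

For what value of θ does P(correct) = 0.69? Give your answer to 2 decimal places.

P(θ) = 1 / (1 + exp(−a(θ − b)))
logit = ln(0.6900/0.3100) = 0.8001
θ = b + logit/(a) = 0.79 + 0.8001/2.0800 = 1.1747

1.17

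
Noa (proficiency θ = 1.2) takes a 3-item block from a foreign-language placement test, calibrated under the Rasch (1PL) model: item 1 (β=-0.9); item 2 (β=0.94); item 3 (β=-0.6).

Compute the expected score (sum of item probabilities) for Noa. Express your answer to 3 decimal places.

2.314

P(θ) = 1 / (1 + exp(−(θ − β)))
P_1 = 1/(1+e^{-2.1000}) = 0.8909
P_2 = 1/(1+e^{-0.2600}) = 0.5646
P_3 = 1/(1+e^{-1.8000}) = 0.8581
E[score] = 0.8909 + 0.5646 + 0.8581 = 2.3137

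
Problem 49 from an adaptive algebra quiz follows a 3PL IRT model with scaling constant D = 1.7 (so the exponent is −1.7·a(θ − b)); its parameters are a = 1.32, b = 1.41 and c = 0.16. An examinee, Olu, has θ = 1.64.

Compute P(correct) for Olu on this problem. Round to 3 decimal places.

P(θ) = c + (1 − c) · 1 / (1 + exp(−D·a(θ − b)))
Exponent: 1.7 × 1.32 × (1.64 − 1.41) = 0.5161
1/(1 + e^{-0.5161}) = 0.6262
P = 0.16 + 0.84 × 0.6262 = 0.6860

0.686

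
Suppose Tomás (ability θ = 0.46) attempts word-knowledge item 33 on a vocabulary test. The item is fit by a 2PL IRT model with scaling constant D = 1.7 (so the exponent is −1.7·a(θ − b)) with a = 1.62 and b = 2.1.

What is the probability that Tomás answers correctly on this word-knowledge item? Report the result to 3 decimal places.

0.011

P(θ) = 1 / (1 + exp(−D·a(θ − b)))
Exponent: 1.7 × 1.62 × (0.46 − 2.1) = -4.5166
1/(1 + e^{4.5166}) = 0.0108
P = 0.0108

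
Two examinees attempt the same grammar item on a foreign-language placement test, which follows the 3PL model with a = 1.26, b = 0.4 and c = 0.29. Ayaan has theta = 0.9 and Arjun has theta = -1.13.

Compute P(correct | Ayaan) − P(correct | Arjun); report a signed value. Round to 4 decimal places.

P(theta) = c + (1 − c) · 1 / (1 + exp(−a(theta − b)))
P(Ayaan) = 0.7533  [exponent 0.6300]
P(Arjun) = 0.3802  [exponent -1.9278]
Difference = 0.7533 − 0.3802 = 0.3731

0.3731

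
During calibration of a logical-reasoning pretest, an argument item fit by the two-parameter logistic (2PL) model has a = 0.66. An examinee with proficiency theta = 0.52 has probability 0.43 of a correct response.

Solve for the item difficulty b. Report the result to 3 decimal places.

P(theta) = 1 / (1 + exp(−a(theta − b)))
logit(0.43) = ln(0.43/0.57) = -0.2819
b = theta − logit/(a) = 0.52 − (-0.2819)/0.6600 = 0.9470

0.947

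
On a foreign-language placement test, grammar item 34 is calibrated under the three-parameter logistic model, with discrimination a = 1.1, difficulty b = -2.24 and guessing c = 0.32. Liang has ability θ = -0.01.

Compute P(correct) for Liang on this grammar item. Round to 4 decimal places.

P(θ) = c + (1 − c) · 1 / (1 + exp(−a(θ − b)))
Exponent: 1.1 × (-0.01 − (-2.24)) = 2.4530
1/(1 + e^{-2.4530}) = 0.9208
P = 0.32 + 0.68 × 0.9208 = 0.9461

0.9461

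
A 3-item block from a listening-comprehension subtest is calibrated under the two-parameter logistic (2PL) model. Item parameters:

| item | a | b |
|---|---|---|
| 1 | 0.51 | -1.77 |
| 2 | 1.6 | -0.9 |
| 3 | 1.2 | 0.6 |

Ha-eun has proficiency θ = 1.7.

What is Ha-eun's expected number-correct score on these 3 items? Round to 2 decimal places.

P(θ) = 1 / (1 + exp(−a(θ − b)))
P_1 = 1/(1+e^{-1.7697}) = 0.8544
P_2 = 1/(1+e^{-4.1600}) = 0.9846
P_3 = 1/(1+e^{-1.3200}) = 0.7892
E[score] = 0.8544 + 0.9846 + 0.7892 = 2.6282

2.63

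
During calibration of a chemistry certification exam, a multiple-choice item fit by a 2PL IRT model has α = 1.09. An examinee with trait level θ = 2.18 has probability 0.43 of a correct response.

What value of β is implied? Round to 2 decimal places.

P(θ) = 1 / (1 + exp(−α(θ − β)))
logit(0.43) = ln(0.43/0.57) = -0.2819
β = θ − logit/(α) = 2.18 − (-0.2819)/1.0900 = 2.4386

2.44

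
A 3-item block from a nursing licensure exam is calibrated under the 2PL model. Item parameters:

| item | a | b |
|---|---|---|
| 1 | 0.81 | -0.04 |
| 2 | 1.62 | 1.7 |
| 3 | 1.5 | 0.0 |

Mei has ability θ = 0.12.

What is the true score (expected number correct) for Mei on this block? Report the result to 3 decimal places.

1.149

P(θ) = 1 / (1 + exp(−a(θ − b)))
P_1 = 1/(1+e^{-0.1296}) = 0.5324
P_2 = 1/(1+e^{2.5596}) = 0.0718
P_3 = 1/(1+e^{-0.1800}) = 0.5449
E[score] = 0.5324 + 0.0718 + 0.5449 = 1.1490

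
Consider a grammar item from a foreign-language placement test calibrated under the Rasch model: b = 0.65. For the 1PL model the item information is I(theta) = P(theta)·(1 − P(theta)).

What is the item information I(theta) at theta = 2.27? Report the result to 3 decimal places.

0.138

P = 1/(1+e^{-1.6200}) = 0.8348
P(1−P) = 0.8348 × 0.1652 = 0.1379
I = P(1−P) = 0.13791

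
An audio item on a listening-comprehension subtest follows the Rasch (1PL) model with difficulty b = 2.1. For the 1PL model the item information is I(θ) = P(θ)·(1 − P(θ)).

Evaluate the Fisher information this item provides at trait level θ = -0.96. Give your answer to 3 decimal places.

0.043

P = 1/(1+e^{3.0600}) = 0.0448
P(1−P) = 0.0448 × 0.9552 = 0.0428
I = P(1−P) = 0.04278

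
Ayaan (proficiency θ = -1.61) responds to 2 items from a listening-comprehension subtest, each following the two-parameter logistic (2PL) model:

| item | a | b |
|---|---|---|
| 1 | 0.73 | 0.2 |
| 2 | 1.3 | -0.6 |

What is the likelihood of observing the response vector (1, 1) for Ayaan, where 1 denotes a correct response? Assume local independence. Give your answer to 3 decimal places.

P(θ) = 1 / (1 + exp(−a(θ − b)))
P_1 = 1/(1+e^{1.3213}) = 0.2106
P_2 = 1/(1+e^{1.3130}) = 0.2120
L = P_1 × P_2 = 0.2106 × 0.2120 = 0.04464

0.045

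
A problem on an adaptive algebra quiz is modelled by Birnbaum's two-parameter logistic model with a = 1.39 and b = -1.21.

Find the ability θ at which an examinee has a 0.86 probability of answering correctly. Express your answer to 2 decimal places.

0.10

P(θ) = 1 / (1 + exp(−a(θ − b)))
logit = ln(0.8600/0.1400) = 1.8153
θ = b + logit/(a) = -1.21 + 1.8153/1.3900 = 0.0960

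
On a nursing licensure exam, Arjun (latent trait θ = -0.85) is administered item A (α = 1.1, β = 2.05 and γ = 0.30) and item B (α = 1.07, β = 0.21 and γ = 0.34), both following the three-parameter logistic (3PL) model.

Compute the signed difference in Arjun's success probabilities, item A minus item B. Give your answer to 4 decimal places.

-0.1730

P(θ) = γ + (1 − γ) · 1 / (1 + exp(−α(θ − β)))
P_A = 0.3277
P_B = 0.5006
P_A − P_B = -0.1730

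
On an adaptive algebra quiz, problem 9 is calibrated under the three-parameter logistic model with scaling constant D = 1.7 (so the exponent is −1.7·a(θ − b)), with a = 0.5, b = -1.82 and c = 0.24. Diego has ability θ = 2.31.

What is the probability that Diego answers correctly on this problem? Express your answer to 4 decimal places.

0.9779

P(θ) = c + (1 − c) · 1 / (1 + exp(−D·a(θ − b)))
Exponent: 1.7 × 0.5 × (2.31 − (-1.82)) = 3.5105
1/(1 + e^{-3.5105}) = 0.9710
P = 0.24 + 0.76 × 0.9710 = 0.9779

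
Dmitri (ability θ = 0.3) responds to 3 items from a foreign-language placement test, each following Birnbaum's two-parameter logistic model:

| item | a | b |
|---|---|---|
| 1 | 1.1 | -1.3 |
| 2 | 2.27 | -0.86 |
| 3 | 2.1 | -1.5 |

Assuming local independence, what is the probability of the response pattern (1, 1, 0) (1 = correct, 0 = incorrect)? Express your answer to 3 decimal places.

P(θ) = 1 / (1 + exp(−a(θ − b)))
P_1 = 1/(1+e^{-1.7600}) = 0.8532
P_2 = 1/(1+e^{-2.6332}) = 0.9330
P_3 = 1/(1+e^{-3.7800}) = 0.9777
L = P_1 × P_2 × (1−P_3) = 0.8532 × 0.9330 × 0.0223 = 0.01776

0.018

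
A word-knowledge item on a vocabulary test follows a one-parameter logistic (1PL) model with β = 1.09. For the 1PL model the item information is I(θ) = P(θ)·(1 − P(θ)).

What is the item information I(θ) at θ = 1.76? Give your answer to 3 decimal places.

P = 1/(1+e^{-0.6700}) = 0.6615
P(1−P) = 0.6615 × 0.3385 = 0.2239
I = P(1−P) = 0.22392

0.224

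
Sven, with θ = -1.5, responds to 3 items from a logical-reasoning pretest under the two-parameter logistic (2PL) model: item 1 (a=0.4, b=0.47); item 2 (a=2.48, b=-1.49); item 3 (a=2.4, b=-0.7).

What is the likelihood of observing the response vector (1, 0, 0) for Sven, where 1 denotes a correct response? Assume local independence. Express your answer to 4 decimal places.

P(θ) = 1 / (1 + exp(−a(θ − b)))
P_1 = 1/(1+e^{0.7880}) = 0.3126
P_2 = 1/(1+e^{0.0248}) = 0.4938
P_3 = 1/(1+e^{1.9200}) = 0.1279
L = P_1 × (1−P_2) × (1−P_3) = 0.3126 × 0.5062 × 0.8721 = 0.13800

0.1380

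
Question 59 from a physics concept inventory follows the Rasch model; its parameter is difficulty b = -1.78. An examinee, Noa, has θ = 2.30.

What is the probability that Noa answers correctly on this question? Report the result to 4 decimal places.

0.9834

P(θ) = 1 / (1 + exp(−(θ − b)))
Exponent: (2.30 − (-1.78)) = 4.0800
1/(1 + e^{-4.0800}) = 0.9834
P = 0.9834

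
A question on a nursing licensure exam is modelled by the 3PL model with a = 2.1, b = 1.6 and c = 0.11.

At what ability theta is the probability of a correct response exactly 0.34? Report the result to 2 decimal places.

1.10

P(theta) = c + (1 − c) · 1 / (1 + exp(−a(theta − b)))
Remove guessing floor: (0.34 − 0.11)/(1 − 0.11) = 0.2584
logit = ln(0.2584/0.7416) = -1.0542
theta = b + logit/(a) = 1.6 + (-1.0542)/2.1000 = 1.0980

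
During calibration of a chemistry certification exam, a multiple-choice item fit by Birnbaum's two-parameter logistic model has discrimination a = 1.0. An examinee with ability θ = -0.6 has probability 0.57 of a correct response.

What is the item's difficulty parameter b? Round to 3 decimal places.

P(θ) = 1 / (1 + exp(−a(θ − b)))
logit(0.57) = ln(0.57/0.43) = 0.2819
b = θ − logit/(a) = -0.6 − 0.2819/1.0000 = -0.8819

-0.882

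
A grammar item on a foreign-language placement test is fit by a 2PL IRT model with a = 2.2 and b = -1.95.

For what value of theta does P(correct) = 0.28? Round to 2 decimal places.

-2.38

P(theta) = 1 / (1 + exp(−a(theta − b)))
logit = ln(0.2800/0.7200) = -0.9445
theta = b + logit/(a) = -1.95 + (-0.9445)/2.2000 = -2.3793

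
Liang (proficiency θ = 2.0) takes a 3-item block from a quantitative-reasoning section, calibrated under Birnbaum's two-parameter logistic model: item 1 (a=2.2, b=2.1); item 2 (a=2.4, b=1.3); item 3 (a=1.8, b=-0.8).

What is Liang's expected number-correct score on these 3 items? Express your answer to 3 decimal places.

P(θ) = 1 / (1 + exp(−a(θ − b)))
P_1 = 1/(1+e^{0.2200}) = 0.4452
P_2 = 1/(1+e^{-1.6800}) = 0.8429
P_3 = 1/(1+e^{-5.0400}) = 0.9936
E[score] = 0.4452 + 0.8429 + 0.9936 = 2.2817

2.282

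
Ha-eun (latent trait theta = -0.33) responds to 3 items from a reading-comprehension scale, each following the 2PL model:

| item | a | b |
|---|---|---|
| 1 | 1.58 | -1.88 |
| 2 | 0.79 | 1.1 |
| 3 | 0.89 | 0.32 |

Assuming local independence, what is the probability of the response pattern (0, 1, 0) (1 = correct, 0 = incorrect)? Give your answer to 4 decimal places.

P(theta) = 1 / (1 + exp(−a(theta − b)))
P_1 = 1/(1+e^{-2.4490}) = 0.9205
P_2 = 1/(1+e^{1.1297}) = 0.2442
P_3 = 1/(1+e^{0.5785}) = 0.3593
L = (1−P_1) × P_2 × (1−P_3) = 0.0795 × 0.2442 × 0.6407 = 0.01244

0.0124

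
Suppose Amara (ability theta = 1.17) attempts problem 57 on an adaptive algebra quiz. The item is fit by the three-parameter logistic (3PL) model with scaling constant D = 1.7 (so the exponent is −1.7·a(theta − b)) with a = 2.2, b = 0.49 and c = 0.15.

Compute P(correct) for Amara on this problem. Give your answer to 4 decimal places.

0.9380

P(theta) = c + (1 − c) · 1 / (1 + exp(−D·a(theta − b)))
Exponent: 1.7 × 2.2 × (1.17 − 0.49) = 2.5432
1/(1 + e^{-2.5432}) = 0.9271
P = 0.15 + 0.85 × 0.9271 = 0.9380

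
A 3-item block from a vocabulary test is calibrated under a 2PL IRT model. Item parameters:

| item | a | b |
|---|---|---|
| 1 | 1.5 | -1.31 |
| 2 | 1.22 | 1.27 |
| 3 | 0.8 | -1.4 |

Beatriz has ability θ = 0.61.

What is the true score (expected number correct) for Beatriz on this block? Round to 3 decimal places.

P(θ) = 1 / (1 + exp(−a(θ − b)))
P_1 = 1/(1+e^{-2.8800}) = 0.9468
P_2 = 1/(1+e^{0.8052}) = 0.3089
P_3 = 1/(1+e^{-1.6080}) = 0.8331
E[score] = 0.9468 + 0.3089 + 0.8331 = 2.0889

2.089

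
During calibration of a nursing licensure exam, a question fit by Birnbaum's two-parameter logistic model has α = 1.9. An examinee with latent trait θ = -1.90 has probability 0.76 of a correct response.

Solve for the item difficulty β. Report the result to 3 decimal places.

P(θ) = 1 / (1 + exp(−α(θ − β)))
logit(0.76) = ln(0.76/0.24) = 1.1527
β = θ − logit/(α) = -1.90 − 1.1527/1.9000 = -2.5067

-2.507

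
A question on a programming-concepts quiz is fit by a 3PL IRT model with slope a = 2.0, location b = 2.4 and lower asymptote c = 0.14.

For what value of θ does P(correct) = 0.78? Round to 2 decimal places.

P(θ) = c + (1 − c) · 1 / (1 + exp(−a(θ − b)))
Remove guessing floor: (0.78 − 0.14)/(1 − 0.14) = 0.7442
logit = ln(0.7442/0.2558) = 1.0678
θ = b + logit/(a) = 2.4 + 1.0678/2.0000 = 2.9339

2.93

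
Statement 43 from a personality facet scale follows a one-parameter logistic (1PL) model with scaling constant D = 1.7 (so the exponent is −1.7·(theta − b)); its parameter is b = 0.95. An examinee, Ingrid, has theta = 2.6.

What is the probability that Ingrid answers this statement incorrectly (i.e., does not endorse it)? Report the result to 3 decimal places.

P(theta) = 1 / (1 + exp(−D·(theta − b)))
Exponent: 1.7 × (2.6 − 0.95) = 2.8050
1/(1 + e^{-2.8050}) = 0.9429
P = 0.9429
P(incorrect) = 1 − 0.9429 = 0.0571

0.057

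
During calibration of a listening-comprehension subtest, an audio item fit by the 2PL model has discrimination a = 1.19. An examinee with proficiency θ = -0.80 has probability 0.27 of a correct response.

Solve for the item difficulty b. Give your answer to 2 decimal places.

0.04

P(θ) = 1 / (1 + exp(−a(θ − b)))
logit(0.27) = ln(0.27/0.73) = -0.9946
b = θ − logit/(a) = -0.80 − (-0.9946)/1.1900 = 0.0358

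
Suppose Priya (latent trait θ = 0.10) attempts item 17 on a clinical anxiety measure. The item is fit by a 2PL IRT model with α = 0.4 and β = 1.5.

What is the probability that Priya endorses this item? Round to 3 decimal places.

P(θ) = 1 / (1 + exp(−α(θ − β)))
Exponent: 0.4 × (0.10 − 1.5) = -0.5600
1/(1 + e^{0.5600}) = 0.3635

0.364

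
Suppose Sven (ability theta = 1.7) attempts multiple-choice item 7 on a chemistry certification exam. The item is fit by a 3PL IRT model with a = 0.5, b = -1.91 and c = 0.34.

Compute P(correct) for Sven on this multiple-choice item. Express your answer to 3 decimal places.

0.907

P(theta) = c + (1 − c) · 1 / (1 + exp(−a(theta − b)))
Exponent: 0.5 × (1.7 − (-1.91)) = 1.8050
1/(1 + e^{-1.8050}) = 0.8588
P = 0.34 + 0.66 × 0.8588 = 0.9068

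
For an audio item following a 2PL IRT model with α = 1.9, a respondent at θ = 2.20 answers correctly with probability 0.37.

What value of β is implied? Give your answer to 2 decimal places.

P(θ) = 1 / (1 + exp(−α(θ − β)))
logit(0.37) = ln(0.37/0.63) = -0.5322
β = θ − logit/(α) = 2.20 − (-0.5322)/1.9000 = 2.4801

2.48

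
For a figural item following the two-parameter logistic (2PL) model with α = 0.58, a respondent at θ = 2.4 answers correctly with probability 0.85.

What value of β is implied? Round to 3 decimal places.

P(θ) = 1 / (1 + exp(−α(θ − β)))
logit(0.85) = ln(0.85/0.15) = 1.7346
β = θ − logit/(α) = 2.4 − 1.7346/0.5800 = -0.5907

-0.591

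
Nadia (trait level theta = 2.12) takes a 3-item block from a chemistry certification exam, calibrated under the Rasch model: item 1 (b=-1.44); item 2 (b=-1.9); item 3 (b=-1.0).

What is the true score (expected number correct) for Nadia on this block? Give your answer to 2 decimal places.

2.91

P(theta) = 1 / (1 + exp(−(theta − b)))
P_1 = 1/(1+e^{-3.5600}) = 0.9723
P_2 = 1/(1+e^{-4.0200}) = 0.9824
P_3 = 1/(1+e^{-3.1200}) = 0.9577
E[score] = 0.9723 + 0.9824 + 0.9577 = 2.9124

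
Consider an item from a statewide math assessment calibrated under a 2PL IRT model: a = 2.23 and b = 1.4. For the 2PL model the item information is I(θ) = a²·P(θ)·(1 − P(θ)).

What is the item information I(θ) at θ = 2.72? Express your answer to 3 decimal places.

0.236

P = 1/(1+e^{-2.9436}) = 0.9500
P(1−P) = 0.9500 × 0.0500 = 0.0475
I = a² × P(1−P) = 2.23² × 0.0475 = 0.23639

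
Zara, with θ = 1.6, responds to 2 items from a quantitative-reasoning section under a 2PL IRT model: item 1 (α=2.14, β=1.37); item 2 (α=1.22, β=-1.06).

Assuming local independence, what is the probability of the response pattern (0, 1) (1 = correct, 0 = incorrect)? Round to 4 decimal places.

P(θ) = 1 / (1 + exp(−α(θ − β)))
P_1 = 1/(1+e^{-0.4922}) = 0.6206
P_2 = 1/(1+e^{-3.2452}) = 0.9625
L = (1−P_1) × P_2 = 0.3794 × 0.9625 = 0.36515

0.3651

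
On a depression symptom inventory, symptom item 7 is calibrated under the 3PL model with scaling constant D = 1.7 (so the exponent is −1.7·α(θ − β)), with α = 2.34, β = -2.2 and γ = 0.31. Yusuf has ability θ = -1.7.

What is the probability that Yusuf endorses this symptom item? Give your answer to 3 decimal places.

0.917

P(θ) = γ + (1 − γ) · 1 / (1 + exp(−D·α(θ − β)))
Exponent: 1.7 × 2.34 × (-1.7 − (-2.2)) = 1.9890
1/(1 + e^{-1.9890}) = 0.8796
P = 0.31 + 0.69 × 0.8796 = 0.9169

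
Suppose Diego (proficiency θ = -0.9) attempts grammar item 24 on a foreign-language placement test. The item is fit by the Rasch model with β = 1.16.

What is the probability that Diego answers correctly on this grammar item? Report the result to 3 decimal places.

0.113

P(θ) = 1 / (1 + exp(−(θ − β)))
Exponent: (-0.9 − 1.16) = -2.0600
1/(1 + e^{2.0600}) = 0.1130
P = 0.1130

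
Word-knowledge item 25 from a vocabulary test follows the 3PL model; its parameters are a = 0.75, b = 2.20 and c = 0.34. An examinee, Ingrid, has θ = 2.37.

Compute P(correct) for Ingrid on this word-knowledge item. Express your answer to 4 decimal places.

0.6910

P(θ) = c + (1 − c) · 1 / (1 + exp(−a(θ − b)))
Exponent: 0.75 × (2.37 − 2.20) = 0.1275
1/(1 + e^{-0.1275}) = 0.5318
P = 0.34 + 0.66 × 0.5318 = 0.6910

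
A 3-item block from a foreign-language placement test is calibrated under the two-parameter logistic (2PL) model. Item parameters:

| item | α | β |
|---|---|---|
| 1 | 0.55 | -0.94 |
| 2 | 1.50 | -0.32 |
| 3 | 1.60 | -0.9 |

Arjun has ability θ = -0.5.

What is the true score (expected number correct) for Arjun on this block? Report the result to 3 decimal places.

1.648

P(θ) = 1 / (1 + exp(−α(θ − β)))
P_1 = 1/(1+e^{-0.2420}) = 0.5602
P_2 = 1/(1+e^{0.2700}) = 0.4329
P_3 = 1/(1+e^{-0.6400}) = 0.6548
E[score] = 0.5602 + 0.4329 + 0.6548 = 1.6479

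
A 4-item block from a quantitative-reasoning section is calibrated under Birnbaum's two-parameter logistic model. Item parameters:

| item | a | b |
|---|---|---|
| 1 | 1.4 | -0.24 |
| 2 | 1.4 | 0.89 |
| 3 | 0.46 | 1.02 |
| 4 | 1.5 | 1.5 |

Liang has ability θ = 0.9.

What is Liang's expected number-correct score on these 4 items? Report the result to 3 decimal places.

P(θ) = 1 / (1 + exp(−a(θ − b)))
P_1 = 1/(1+e^{-1.5960}) = 0.8315
P_2 = 1/(1+e^{-0.0140}) = 0.5035
P_3 = 1/(1+e^{0.0552}) = 0.4862
P_4 = 1/(1+e^{0.9000}) = 0.2891
E[score] = 0.8315 + 0.5035 + 0.4862 + 0.2891 = 2.1102

2.110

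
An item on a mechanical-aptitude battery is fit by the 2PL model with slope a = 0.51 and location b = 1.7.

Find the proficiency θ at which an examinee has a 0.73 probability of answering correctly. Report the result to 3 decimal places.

3.650

P(θ) = 1 / (1 + exp(−a(θ − b)))
logit = ln(0.7300/0.2700) = 0.9946
θ = b + logit/(a) = 1.7 + 0.9946/0.5100 = 3.6502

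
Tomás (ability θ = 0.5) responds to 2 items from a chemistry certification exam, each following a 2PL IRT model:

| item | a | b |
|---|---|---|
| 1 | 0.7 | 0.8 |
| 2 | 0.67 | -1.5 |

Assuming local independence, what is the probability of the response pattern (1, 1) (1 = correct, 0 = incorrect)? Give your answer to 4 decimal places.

P(θ) = 1 / (1 + exp(−a(θ − b)))
P_1 = 1/(1+e^{0.2100}) = 0.4477
P_2 = 1/(1+e^{-1.3400}) = 0.7925
L = P_1 × P_2 = 0.4477 × 0.7925 = 0.35479

0.3548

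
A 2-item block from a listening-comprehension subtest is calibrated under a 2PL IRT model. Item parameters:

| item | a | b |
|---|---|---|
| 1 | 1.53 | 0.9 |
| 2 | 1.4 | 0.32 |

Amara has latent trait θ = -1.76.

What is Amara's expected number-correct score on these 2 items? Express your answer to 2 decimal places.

P(θ) = 1 / (1 + exp(−a(θ − b)))
P_1 = 1/(1+e^{4.0698}) = 0.0168
P_2 = 1/(1+e^{2.9120}) = 0.0516
E[score] = 0.0168 + 0.0516 = 0.0684

0.07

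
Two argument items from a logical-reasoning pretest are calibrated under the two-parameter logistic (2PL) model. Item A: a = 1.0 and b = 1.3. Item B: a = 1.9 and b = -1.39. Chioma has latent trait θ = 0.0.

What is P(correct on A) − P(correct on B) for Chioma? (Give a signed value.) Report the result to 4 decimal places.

-0.7193

P(θ) = 1 / (1 + exp(−a(θ − b)))
P_A = 0.2142
P_B = 0.9335
P_A − P_B = -0.7193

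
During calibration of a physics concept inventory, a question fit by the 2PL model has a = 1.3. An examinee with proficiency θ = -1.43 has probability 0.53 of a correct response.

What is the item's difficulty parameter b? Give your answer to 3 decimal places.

P(θ) = 1 / (1 + exp(−a(θ − b)))
logit(0.53) = ln(0.53/0.47) = 0.1201
b = θ − logit/(a) = -1.43 − 0.1201/1.3000 = -1.5224

-1.522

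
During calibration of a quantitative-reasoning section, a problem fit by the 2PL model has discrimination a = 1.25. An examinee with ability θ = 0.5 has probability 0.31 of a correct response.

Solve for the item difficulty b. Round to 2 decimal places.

P(θ) = 1 / (1 + exp(−a(θ − b)))
logit(0.31) = ln(0.31/0.69) = -0.8001
b = θ − logit/(a) = 0.5 − (-0.8001)/1.2500 = 1.1401

1.14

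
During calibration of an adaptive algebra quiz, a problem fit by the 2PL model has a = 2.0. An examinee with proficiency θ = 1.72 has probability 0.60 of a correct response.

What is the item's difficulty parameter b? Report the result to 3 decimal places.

P(θ) = 1 / (1 + exp(−a(θ − b)))
logit(0.60) = ln(0.60/0.40) = 0.4055
b = θ − logit/(a) = 1.72 − 0.4055/2.0000 = 1.5173

1.517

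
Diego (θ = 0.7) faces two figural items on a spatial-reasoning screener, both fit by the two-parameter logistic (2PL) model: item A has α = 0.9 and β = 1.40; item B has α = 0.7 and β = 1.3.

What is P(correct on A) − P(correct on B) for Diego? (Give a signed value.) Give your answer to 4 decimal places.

-0.0490

P(θ) = 1 / (1 + exp(−α(θ − β)))
P_A = 0.3475
P_B = 0.3965
P_A − P_B = -0.0490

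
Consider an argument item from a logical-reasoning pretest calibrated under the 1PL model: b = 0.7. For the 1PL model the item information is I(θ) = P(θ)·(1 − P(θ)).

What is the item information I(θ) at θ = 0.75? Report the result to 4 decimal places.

0.2498

P = 1/(1+e^{-0.0500}) = 0.5125
P(1−P) = 0.5125 × 0.4875 = 0.2498
I = P(1−P) = 0.24984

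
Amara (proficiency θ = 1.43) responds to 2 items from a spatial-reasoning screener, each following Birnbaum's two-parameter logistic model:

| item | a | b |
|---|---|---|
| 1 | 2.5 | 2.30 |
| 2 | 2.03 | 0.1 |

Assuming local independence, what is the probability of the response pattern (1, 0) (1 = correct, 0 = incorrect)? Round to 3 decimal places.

P(θ) = 1 / (1 + exp(−a(θ − b)))
P_1 = 1/(1+e^{2.1750}) = 0.1020
P_2 = 1/(1+e^{-2.6999}) = 0.9370
L = P_1 × (1−P_2) = 0.1020 × 0.0630 = 0.00643

0.006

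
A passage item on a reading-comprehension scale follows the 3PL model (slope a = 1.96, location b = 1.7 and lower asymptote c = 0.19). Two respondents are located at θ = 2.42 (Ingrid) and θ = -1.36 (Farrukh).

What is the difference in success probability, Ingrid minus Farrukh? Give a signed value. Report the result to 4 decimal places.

0.6492

P(θ) = c + (1 − c) · 1 / (1 + exp(−a(θ − b)))
P(Ingrid) = 0.8412  [exponent 1.4112]
P(Farrukh) = 0.1920  [exponent -5.9976]
Difference = 0.8412 − 0.1920 = 0.6492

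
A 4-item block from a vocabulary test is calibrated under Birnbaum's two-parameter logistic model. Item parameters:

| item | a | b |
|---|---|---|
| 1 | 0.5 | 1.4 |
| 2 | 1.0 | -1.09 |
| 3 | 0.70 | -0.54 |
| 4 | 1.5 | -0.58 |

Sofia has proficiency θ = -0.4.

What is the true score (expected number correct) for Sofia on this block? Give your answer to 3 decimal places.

2.047

P(θ) = 1 / (1 + exp(−a(θ − b)))
P_1 = 1/(1+e^{0.9000}) = 0.2891
P_2 = 1/(1+e^{-0.6900}) = 0.6660
P_3 = 1/(1+e^{-0.0980}) = 0.5245
P_4 = 1/(1+e^{-0.2700}) = 0.5671
E[score] = 0.2891 + 0.6660 + 0.5245 + 0.5671 = 2.0466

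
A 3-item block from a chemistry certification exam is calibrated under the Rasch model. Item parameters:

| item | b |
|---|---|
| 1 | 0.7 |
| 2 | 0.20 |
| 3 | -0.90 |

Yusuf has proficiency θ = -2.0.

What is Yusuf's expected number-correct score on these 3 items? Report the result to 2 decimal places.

P(θ) = 1 / (1 + exp(−(θ − b)))
P_1 = 1/(1+e^{2.7000}) = 0.0630
P_2 = 1/(1+e^{2.2000}) = 0.0998
P_3 = 1/(1+e^{1.1000}) = 0.2497
E[score] = 0.0630 + 0.0998 + 0.2497 = 0.4125

0.41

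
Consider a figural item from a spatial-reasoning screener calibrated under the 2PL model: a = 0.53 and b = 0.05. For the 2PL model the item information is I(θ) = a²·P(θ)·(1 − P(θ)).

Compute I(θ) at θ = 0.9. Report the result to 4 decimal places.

P = 1/(1+e^{-0.4505}) = 0.6108
P(1−P) = 0.6108 × 0.3892 = 0.2377
I = a² × P(1−P) = 0.53² × 0.2377 = 0.06678

0.0668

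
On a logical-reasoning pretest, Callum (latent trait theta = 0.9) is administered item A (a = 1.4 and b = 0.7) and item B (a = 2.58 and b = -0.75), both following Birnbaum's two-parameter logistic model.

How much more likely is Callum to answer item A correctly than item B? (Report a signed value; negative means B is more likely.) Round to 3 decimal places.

-0.416

P(theta) = 1 / (1 + exp(−a(theta − b)))
P_A = 0.5695
P_B = 0.9860
P_A − P_B = -0.4165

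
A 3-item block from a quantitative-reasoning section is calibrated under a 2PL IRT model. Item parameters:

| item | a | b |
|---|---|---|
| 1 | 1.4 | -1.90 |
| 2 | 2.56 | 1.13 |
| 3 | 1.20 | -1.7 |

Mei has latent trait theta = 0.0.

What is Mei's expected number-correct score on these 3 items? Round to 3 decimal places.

P(theta) = 1 / (1 + exp(−a(theta − b)))
P_1 = 1/(1+e^{-2.6600}) = 0.9346
P_2 = 1/(1+e^{2.8928}) = 0.0525
P_3 = 1/(1+e^{-2.0400}) = 0.8849
E[score] = 0.9346 + 0.0525 + 0.8849 = 1.8721

1.872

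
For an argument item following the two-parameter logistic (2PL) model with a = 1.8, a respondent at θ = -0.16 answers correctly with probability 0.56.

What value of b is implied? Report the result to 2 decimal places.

P(θ) = 1 / (1 + exp(−a(θ − b)))
logit(0.56) = ln(0.56/0.44) = 0.2412
b = θ − logit/(a) = -0.16 − 0.2412/1.8000 = -0.2940

-0.29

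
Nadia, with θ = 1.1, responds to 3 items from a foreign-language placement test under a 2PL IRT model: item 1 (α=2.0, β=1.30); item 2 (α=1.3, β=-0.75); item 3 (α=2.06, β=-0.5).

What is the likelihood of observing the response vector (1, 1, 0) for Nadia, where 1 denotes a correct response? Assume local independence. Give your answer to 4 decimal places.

0.0131

P(θ) = 1 / (1 + exp(−α(θ − β)))
P_1 = 1/(1+e^{0.4000}) = 0.4013
P_2 = 1/(1+e^{-2.4050}) = 0.9172
P_3 = 1/(1+e^{-3.2960}) = 0.9643
L = P_1 × P_2 × (1−P_3) = 0.4013 × 0.9172 × 0.0357 = 0.01314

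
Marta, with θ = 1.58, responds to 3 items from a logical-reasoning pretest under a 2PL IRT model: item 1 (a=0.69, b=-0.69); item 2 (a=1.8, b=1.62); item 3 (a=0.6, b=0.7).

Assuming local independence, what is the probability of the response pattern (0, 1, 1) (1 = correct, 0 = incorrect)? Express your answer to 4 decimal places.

0.0524

P(θ) = 1 / (1 + exp(−a(θ − b)))
P_1 = 1/(1+e^{-1.5663}) = 0.8273
P_2 = 1/(1+e^{0.0720}) = 0.4820
P_3 = 1/(1+e^{-0.5280}) = 0.6290
L = (1−P_1) × P_2 × P_3 = 0.1727 × 0.4820 × 0.6290 = 0.05237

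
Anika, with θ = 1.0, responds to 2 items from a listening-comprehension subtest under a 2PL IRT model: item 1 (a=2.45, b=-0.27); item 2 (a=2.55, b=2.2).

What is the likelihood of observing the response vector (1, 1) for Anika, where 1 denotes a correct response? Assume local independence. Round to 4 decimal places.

P(θ) = 1 / (1 + exp(−a(θ − b)))
P_1 = 1/(1+e^{-3.1115}) = 0.9574
P_2 = 1/(1+e^{3.0600}) = 0.0448
L = P_1 × P_2 = 0.9574 × 0.0448 = 0.04288

0.0429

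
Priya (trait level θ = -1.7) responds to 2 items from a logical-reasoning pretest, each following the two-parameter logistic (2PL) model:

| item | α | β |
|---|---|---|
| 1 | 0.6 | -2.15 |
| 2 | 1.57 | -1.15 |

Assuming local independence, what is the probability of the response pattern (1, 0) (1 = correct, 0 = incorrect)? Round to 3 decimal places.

0.399

P(θ) = 1 / (1 + exp(−α(θ − β)))
P_1 = 1/(1+e^{-0.2700}) = 0.5671
P_2 = 1/(1+e^{0.8635}) = 0.2966
L = P_1 × (1−P_2) = 0.5671 × 0.7034 = 0.39889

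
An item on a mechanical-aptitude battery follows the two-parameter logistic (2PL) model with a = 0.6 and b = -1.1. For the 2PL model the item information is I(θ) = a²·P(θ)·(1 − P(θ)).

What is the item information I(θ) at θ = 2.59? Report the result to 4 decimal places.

P = 1/(1+e^{-2.2140}) = 0.9015
P(1−P) = 0.9015 × 0.0985 = 0.0888
I = a² × P(1−P) = 0.6² × 0.0888 = 0.03197

0.0320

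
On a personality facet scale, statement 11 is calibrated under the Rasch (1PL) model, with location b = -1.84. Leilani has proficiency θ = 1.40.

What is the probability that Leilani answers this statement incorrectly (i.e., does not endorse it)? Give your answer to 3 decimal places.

P(θ) = 1 / (1 + exp(−(θ − b)))
Exponent: (1.40 − (-1.84)) = 3.2400
1/(1 + e^{-3.2400}) = 0.9623
P = 0.9623
P(incorrect) = 1 − 0.9623 = 0.0377

0.038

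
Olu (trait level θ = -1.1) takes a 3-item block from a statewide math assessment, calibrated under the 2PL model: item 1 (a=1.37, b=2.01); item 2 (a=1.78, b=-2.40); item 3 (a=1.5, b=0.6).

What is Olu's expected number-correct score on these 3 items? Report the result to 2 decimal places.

1.00

P(θ) = 1 / (1 + exp(−a(θ − b)))
P_1 = 1/(1+e^{4.2607}) = 0.0139
P_2 = 1/(1+e^{-2.3140}) = 0.9100
P_3 = 1/(1+e^{2.5500}) = 0.0724
E[score] = 0.0139 + 0.9100 + 0.0724 = 0.9964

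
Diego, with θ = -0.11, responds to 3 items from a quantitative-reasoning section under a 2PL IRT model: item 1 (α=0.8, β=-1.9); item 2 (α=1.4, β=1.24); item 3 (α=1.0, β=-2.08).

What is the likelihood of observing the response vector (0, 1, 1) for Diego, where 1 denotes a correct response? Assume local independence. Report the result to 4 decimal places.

P(θ) = 1 / (1 + exp(−α(θ − β)))
P_1 = 1/(1+e^{-1.4320}) = 0.8072
P_2 = 1/(1+e^{1.8900}) = 0.1312
P_3 = 1/(1+e^{-1.9700}) = 0.8776
L = (1−P_1) × P_2 × P_3 = 0.1928 × 0.1312 × 0.8776 = 0.02221

0.0222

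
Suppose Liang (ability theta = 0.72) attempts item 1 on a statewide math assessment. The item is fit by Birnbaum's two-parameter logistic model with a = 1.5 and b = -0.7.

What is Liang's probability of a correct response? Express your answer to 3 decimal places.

0.894

P(theta) = 1 / (1 + exp(−a(theta − b)))
Exponent: 1.5 × (0.72 − (-0.7)) = 2.1300
1/(1 + e^{-2.1300}) = 0.8938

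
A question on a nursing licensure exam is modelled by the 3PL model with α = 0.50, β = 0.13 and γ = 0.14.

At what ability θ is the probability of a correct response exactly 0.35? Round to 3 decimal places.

P(θ) = γ + (1 − γ) · 1 / (1 + exp(−α(θ − β)))
Remove guessing floor: (0.35 − 0.14)/(1 − 0.14) = 0.2442
logit = ln(0.2442/0.7558) = -1.1299
θ = β + logit/(α) = 0.13 + (-1.1299)/0.5000 = -2.1297

-2.130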